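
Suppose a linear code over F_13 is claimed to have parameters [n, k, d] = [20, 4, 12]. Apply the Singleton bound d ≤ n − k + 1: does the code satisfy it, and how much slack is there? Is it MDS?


Singleton RHS = n − k + 1 = 17, slack = 5, bound satisfied, not MDS.

Singleton bound: d ≤ n − k + 1.
Here n = 20, k = 4, so n − k + 1 = 17.
Given d = 12, check d ≤ 17: YES.
Slack = (n − k + 1) − d = 5.
The code is NOT MDS (slack = 5 > 0).
Description: the claimed parameters are [20, 4, 12]_13; such a code would be non-MDS.


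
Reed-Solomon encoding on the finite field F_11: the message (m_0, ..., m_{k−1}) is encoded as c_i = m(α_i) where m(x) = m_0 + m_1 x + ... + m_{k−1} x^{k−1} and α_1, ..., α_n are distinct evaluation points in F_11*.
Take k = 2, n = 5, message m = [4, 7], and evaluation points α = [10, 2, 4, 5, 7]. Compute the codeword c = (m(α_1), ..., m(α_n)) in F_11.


c = [8, 7, 10, 6, 9]

Message polynomial: m(x) = 4 + 7·x (mod 11).
For each evaluation point α_i, compute m(α_i) mod 11:
  α_1 = 10: Horner steps 7 → 8, so m(10) = 8.
  α_2 = 2: Horner steps 7 → 7, so m(2) = 7.
  α_3 = 4: Horner steps 7 → 10, so m(4) = 10.
  α_4 = 5: Horner steps 7 → 6, so m(5) = 6.
  α_5 = 7: Horner steps 7 → 9, so m(7) = 9.
Codeword c = [8, 7, 10, 6, 9] ∈ F_11^5.


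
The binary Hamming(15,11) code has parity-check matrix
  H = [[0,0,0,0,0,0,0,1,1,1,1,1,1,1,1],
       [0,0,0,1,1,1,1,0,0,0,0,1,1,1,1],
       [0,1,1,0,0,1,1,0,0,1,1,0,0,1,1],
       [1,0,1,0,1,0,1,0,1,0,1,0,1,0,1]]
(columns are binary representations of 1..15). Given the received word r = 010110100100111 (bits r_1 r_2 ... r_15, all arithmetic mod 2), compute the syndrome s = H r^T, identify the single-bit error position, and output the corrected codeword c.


s = (0, 0, 1, 0)^T, error position = 2, corrected codeword c = 000110100100111

Compute s = H r^T mod 2 one row at a time:
  s_1 = 0 + 0 + 1 + 0 + 0 + 1 + 1 + 1 = 4 ≡ 0 (mod 2).
  s_2 = 1 + 1 + 0 + 1 + 0 + 1 + 1 + 1 = 6 ≡ 0 (mod 2).
  s_3 = 1 + 0 + 0 + 1 + 1 + 0 + 1 + 1 = 5 ≡ 1 (mod 2).
  s_4 = 0 + 0 + 1 + 1 + 0 + 0 + 1 + 1 = 4 ≡ 0 (mod 2).
s = (0, 0, 1, 0)^T — this equals column 2 of H (binary 0010), so error is at position 2.
Correct: flip bit 2 of r = 010110100100111 to get c = 000110100100111.


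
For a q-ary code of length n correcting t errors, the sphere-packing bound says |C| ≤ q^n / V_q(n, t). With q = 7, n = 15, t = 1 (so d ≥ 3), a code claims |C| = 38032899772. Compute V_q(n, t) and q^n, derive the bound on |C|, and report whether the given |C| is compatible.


V_q(n, t) = 91, q^n = 4747561509943, Hamming bound = 52171005603, |C| = 38032899772 ≤ bound (satisfied).

Step 1: Compute V_q(n, t) = Σ_{j=0}^1 C(n, j) (q−1)^j.
  j = 0: C(15,0)·(6)^0 = 1·1 = 1.
  j = 1: C(15,1)·(6)^1 = 15·6 = 90.
  V_q(n, t) = 1 + 90 = 91.
Step 2: q^n = 7^15 = 4747561509943.
Step 3: Hamming bound ⌊q^n / V_q(n,t)⌋ = ⌊4747561509943/91⌋ = 52171005603.
Step 4: Compare |C| = 38032899772 to 52171005603: satisfied.
The claimed |C| lies below the Hamming bound.


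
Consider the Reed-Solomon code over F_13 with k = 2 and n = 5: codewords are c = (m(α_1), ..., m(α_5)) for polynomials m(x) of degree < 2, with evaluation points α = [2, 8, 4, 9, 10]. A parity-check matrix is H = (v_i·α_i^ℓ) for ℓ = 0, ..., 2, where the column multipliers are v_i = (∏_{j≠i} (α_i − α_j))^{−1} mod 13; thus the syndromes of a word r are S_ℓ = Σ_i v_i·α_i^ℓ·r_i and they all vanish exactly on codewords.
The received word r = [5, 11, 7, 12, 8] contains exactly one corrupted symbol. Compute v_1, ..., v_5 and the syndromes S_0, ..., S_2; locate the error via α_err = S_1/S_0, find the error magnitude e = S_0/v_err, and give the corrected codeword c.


S = (12, 3, 4), error at position 5, error magnitude e = 8, c = [5, 11, 7, 12, 0].

Step 1: column multipliers v_i = (∏_{j≠i}(α_i − α_j))^{−1} mod 13.
  i = 1 (α = 2): (2−8)(2−4)(2−9)(2−10) = (−6)·(−2)·(−7)·(−8) = 672 ≡ 9, so v_1 = 9^{−1} = 3 (mod 13).
  i = 2 (α = 8): (8−2)(8−4)(8−9)(8−10) = 6·4·(−1)·(−2) = 48 ≡ 9, so v_2 = 9^{−1} = 3 (mod 13).
  i = 3 (α = 4): (4−2)(4−8)(4−9)(4−10) = 2·(−4)·(−5)·(−6) = −240 ≡ 7, so v_3 = 7^{−1} = 2 (mod 13).
  i = 4 (α = 9): (9−2)(9−8)(9−4)(9−10) = 7·1·5·(−1) = −35 ≡ 4, so v_4 = 4^{−1} = 10 (mod 13).
  i = 5 (α = 10): (10−2)(10−8)(10−4)(10−9) = 8·2·6·1 = 96 ≡ 5, so v_5 = 5^{−1} = 8 (mod 13).
  v = [3, 3, 2, 10, 8].
Step 2: syndromes of r = [5, 11, 7, 12, 8] (all sums mod 13).
  S_0 = Σ v_i r_i = 3·5 + 3·11 + 2·7 + 10·12 + 8·8 = 246 ≡ 12.
  S_1 = Σ v_i α_i r_i = 3·2·5 + 3·8·11 + 2·4·7 + 10·9·12 + 8·10·8 = 2070 ≡ 3.
  α_i^2 mod 13 = [4, 12, 3, 3, 9].
  S_2 = Σ v_i α_i^2 r_i = 3·4·5 + 3·12·11 + 2·3·7 + 10·3·12 + 8·9·8 = 1434 ≡ 4.
  S = (12, 3, 4) ≠ 0, so r is not a codeword (an error is present).
Step 3: locate the error. For a single error e at position i, S_ℓ = v_i·e·α_i^ℓ, so α_err = S_1/S_0.
  S_0^{−1} = 12^{−1} = 12 (mod 13), so α_err = 3·12 = 36 ≡ 10 = α_5. Error position i = 5.
  Consistency check: S_2/S_1 = 4·9 = 36 ≡ 10 = α_err ✓ (single-error assumption holds).
Step 4: error magnitude e = S_0/v_5 = S_0·∏_{j≠5}(α_5 − α_j) = 12·5 = 60 ≡ 8 (mod 13).
Step 5: correct position 5: c_5 = r_5 − e = 8 − 8 ≡ 0 (mod 13). Hence c = [5, 11, 7, 12, 0].
  Check: interpolating c through the α_i gives m(x) = 3 + 1·x (degree < 2) with m(α_i) = c_i for every i, so c is indeed a codeword.


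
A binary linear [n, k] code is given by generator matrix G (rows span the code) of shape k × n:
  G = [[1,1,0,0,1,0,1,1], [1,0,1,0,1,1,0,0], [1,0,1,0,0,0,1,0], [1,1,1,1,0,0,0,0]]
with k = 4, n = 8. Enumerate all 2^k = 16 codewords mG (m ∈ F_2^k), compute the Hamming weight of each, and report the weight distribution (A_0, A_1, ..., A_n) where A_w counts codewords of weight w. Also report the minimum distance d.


Weight distribution: A_0 = 1, A_3 = 3, A_4 = 7, A_5 = 4, A_7 = 1. Minimum distance d = 3.

Enumerate all 2^4 = 16 messages m ∈ F_2^4.
For each, compute codeword c = mG in F_2^8, then tally its weight.
  m = 0000 → c = 00000000, weight = 0.
  m = 1000 → c = 11001011, weight = 5.
  m = 0100 → c = 10101100, weight = 4.
  m = 1100 → c = 01100111, weight = 5.
  m = 0010 → c = 10100010, weight = 3.
  m = 1010 → c = 01101001, weight = 4.
  m = 0110 → c = 00001110, weight = 3.
  m = 1110 → c = 11000101, weight = 4.
  m = 0001 → c = 11110000, weight = 4.
  m = 1001 → c = 00111011, weight = 5.
  m = 0101 → c = 01011100, weight = 4.
  m = 1101 → c = 10010111, weight = 5.
  m = 0011 → c = 01010010, weight = 3.
  m = 1011 → c = 10011001, weight = 4.
  m = 0111 → c = 11111110, weight = 7.
  m = 1111 → c = 00110101, weight = 4.
Tally weights:
  weight 0: 1 codewords.
  weight 3: 3 codewords.
  weight 4: 7 codewords.
  weight 5: 4 codewords.
  weight 7: 1 codewords.
Minimum distance d = smallest w > 0 with A_w > 0 = 3.
Sanity: Σ A_w = 16 = 2^4 = 16 ✓.


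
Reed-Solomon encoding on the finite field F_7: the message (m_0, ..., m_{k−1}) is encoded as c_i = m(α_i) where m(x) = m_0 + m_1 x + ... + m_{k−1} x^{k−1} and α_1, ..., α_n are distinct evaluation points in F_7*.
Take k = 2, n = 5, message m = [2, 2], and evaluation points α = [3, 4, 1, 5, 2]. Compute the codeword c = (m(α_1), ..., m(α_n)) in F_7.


c = [1, 3, 4, 5, 6]

Message polynomial: m(x) = 2 + 2·x (mod 7).
For each evaluation point α_i, compute m(α_i) mod 7:
  α_1 = 3: Horner steps 2 → 1, so m(3) = 1.
  α_2 = 4: Horner steps 2 → 3, so m(4) = 3.
  α_3 = 1: Horner steps 2 → 4, so m(1) = 4.
  α_4 = 5: Horner steps 2 → 5, so m(5) = 5.
  α_5 = 2: Horner steps 2 → 6, so m(2) = 6.
Codeword c = [1, 3, 4, 5, 6] ∈ F_7^5.


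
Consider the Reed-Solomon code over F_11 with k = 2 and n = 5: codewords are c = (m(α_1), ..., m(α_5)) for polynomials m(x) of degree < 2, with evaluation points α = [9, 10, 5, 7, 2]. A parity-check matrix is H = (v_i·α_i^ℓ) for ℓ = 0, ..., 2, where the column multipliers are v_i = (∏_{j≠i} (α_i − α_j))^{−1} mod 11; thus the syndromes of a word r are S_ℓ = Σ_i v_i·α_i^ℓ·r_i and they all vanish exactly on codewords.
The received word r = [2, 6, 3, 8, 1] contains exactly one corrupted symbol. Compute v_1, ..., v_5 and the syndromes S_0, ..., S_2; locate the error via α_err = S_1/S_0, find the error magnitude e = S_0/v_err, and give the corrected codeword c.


S = (4, 7, 4), error at position 2, error magnitude e = 7, c = [2, 10, 3, 8, 1].

Step 1: column multipliers v_i = (∏_{j≠i}(α_i − α_j))^{−1} mod 11.
  i = 1 (α = 9): (9−10)(9−5)(9−7)(9−2) = (−1)·4·2·7 = −56 ≡ 10, so v_1 = 10^{−1} = 10 (mod 11).
  i = 2 (α = 10): (10−9)(10−5)(10−7)(10−2) = 1·5·3·8 = 120 ≡ 10, so v_2 = 10^{−1} = 10 (mod 11).
  i = 3 (α = 5): (5−9)(5−10)(5−7)(5−2) = (−4)·(−5)·(−2)·3 = −120 ≡ 1, so v_3 = 1^{−1} = 1 (mod 11).
  i = 4 (α = 7): (7−9)(7−10)(7−5)(7−2) = (−2)·(−3)·2·5 = 60 ≡ 5, so v_4 = 5^{−1} = 9 (mod 11).
  i = 5 (α = 2): (2−9)(2−10)(2−5)(2−7) = (−7)·(−8)·(−3)·(−5) = 840 ≡ 4, so v_5 = 4^{−1} = 3 (mod 11).
  v = [10, 10, 1, 9, 3].
Step 2: syndromes of r = [2, 6, 3, 8, 1] (all sums mod 11).
  S_0 = Σ v_i r_i = 10·2 + 10·6 + 1·3 + 9·8 + 3·1 = 158 ≡ 4.
  S_1 = Σ v_i α_i r_i = 10·9·2 + 10·10·6 + 1·5·3 + 9·7·8 + 3·2·1 = 1305 ≡ 7.
  α_i^2 mod 11 = [4, 1, 3, 5, 4].
  S_2 = Σ v_i α_i^2 r_i = 10·4·2 + 10·1·6 + 1·3·3 + 9·5·8 + 3·4·1 = 521 ≡ 4.
  S = (4, 7, 4) ≠ 0, so r is not a codeword (an error is present).
Step 3: locate the error. For a single error e at position i, S_ℓ = v_i·e·α_i^ℓ, so α_err = S_1/S_0.
  S_0^{−1} = 4^{−1} = 3 (mod 11), so α_err = 7·3 = 21 ≡ 10 = α_2. Error position i = 2.
  Consistency check: S_2/S_1 = 4·8 = 32 ≡ 10 = α_err ✓ (single-error assumption holds).
Step 4: error magnitude e = S_0/v_2 = S_0·∏_{j≠2}(α_2 − α_j) = 4·10 = 40 ≡ 7 (mod 11).
Step 5: correct position 2: c_2 = r_2 − e = 6 − 7 ≡ 10 (mod 11). Hence c = [2, 10, 3, 8, 1].
  Check: interpolating c through the α_i gives m(x) = 7 + 8·x (degree < 2) with m(α_i) = c_i for every i, so c is indeed a codeword.


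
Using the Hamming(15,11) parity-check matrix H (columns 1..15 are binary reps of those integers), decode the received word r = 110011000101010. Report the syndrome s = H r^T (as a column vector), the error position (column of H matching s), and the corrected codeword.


s = (1, 0, 0, 0)^T, error position = 8, corrected codeword c = 110011010101010

Compute s = H r^T mod 2 one row at a time:
  s_1 = 0 + 0 + 1 + 0 + 1 + 0 + 1 + 0 = 3 ≡ 1 (mod 2).
  s_2 = 0 + 1 + 1 + 0 + 1 + 0 + 1 + 0 = 4 ≡ 0 (mod 2).
  s_3 = 1 + 0 + 1 + 0 + 1 + 0 + 1 + 0 = 4 ≡ 0 (mod 2).
  s_4 = 1 + 0 + 1 + 0 + 0 + 0 + 0 + 0 = 2 ≡ 0 (mod 2).
s = (1, 0, 0, 0)^T — this equals column 8 of H (binary 1000), so error is at position 8.
Correct: flip bit 8 of r = 110011000101010 to get c = 110011010101010.


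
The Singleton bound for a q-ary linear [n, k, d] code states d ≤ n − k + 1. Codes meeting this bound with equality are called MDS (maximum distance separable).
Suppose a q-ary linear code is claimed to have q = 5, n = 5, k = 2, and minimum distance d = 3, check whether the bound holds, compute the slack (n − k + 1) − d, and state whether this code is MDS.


Singleton RHS = n − k + 1 = 4, slack = 1, bound satisfied, not MDS.

Singleton bound: d ≤ n − k + 1.
Here n = 5, k = 2, so n − k + 1 = 4.
Given d = 3, check d ≤ 4: YES.
Slack = (n − k + 1) − d = 1.
The code is NOT MDS (slack = 1 > 0).
Description: the claimed parameters are [5, 2, 3]_5; such a code would be non-MDS.


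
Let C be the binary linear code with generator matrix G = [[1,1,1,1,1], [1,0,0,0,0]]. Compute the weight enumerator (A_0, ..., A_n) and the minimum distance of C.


Weight distribution: A_0 = 1, A_1 = 1, A_4 = 1, A_5 = 1. Minimum distance d = 1.

Enumerate all 2^2 = 4 messages m ∈ F_2^2.
For each, compute codeword c = mG in F_2^5, then tally its weight.
  m = 00 → c = 00000, weight = 0.
  m = 10 → c = 11111, weight = 5.
  m = 01 → c = 10000, weight = 1.
  m = 11 → c = 01111, weight = 4.
Tally weights:
  weight 0: 1 codewords.
  weight 1: 1 codewords.
  weight 4: 1 codewords.
  weight 5: 1 codewords.
Minimum distance d = smallest w > 0 with A_w > 0 = 1.
Sanity: Σ A_w = 4 = 2^2 = 4 ✓.


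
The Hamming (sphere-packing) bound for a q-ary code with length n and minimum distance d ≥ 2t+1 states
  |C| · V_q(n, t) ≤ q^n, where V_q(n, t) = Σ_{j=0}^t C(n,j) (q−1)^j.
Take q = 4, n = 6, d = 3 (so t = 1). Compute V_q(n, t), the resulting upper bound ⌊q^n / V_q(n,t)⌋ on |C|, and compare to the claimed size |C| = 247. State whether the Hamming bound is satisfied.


V_q(n, t) = 19, q^n = 4096, Hamming bound = 215, |C| = 247 > bound (violated).

Step 1: Compute V_q(n, t) = Σ_{j=0}^1 C(n, j) (q−1)^j.
  j = 0: C(6,0)·(3)^0 = 1·1 = 1.
  j = 1: C(6,1)·(3)^1 = 6·3 = 18.
  V_q(n, t) = 1 + 18 = 19.
Step 2: q^n = 4^6 = 4096.
Step 3: Hamming bound ⌊q^n / V_q(n,t)⌋ = ⌊4096/19⌋ = 215.
Step 4: Compare |C| = 247 to 215: violated.
The claimed |C| lies above the Hamming bound, so no 4-ary code of length 6 with d ≥ 3 can have 247 codewords.


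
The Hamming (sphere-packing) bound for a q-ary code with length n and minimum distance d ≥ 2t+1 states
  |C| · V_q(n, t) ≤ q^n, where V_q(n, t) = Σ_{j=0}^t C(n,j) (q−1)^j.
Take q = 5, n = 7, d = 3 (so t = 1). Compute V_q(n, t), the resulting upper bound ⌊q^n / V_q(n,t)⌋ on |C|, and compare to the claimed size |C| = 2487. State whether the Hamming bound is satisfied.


V_q(n, t) = 29, q^n = 78125, Hamming bound = 2693, |C| = 2487 ≤ bound (satisfied).

Step 1: Compute V_q(n, t) = Σ_{j=0}^1 C(n, j) (q−1)^j.
  j = 0: C(7,0)·(4)^0 = 1·1 = 1.
  j = 1: C(7,1)·(4)^1 = 7·4 = 28.
  V_q(n, t) = 1 + 28 = 29.
Step 2: q^n = 5^7 = 78125.
Step 3: Hamming bound ⌊q^n / V_q(n,t)⌋ = ⌊78125/29⌋ = 2693.
Step 4: Compare |C| = 2487 to 2693: satisfied.
The claimed |C| lies below the Hamming bound.


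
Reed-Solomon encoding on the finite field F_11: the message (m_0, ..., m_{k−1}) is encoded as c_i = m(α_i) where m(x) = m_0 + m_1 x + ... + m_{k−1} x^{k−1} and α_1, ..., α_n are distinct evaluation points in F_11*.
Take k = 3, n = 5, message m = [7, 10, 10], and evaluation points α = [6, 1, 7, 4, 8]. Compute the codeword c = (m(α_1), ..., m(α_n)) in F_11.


c = [9, 5, 6, 9, 1]

Message polynomial: m(x) = 7 + 10·x + 10·x^2 (mod 11).
For each evaluation point α_i, compute m(α_i) mod 11:
  α_1 = 6: Horner steps 10 → 4 → 9, so m(6) = 9.
  α_2 = 1: Horner steps 10 → 9 → 5, so m(1) = 5.
  α_3 = 7: Horner steps 10 → 3 → 6, so m(7) = 6.
  α_4 = 4: Horner steps 10 → 6 → 9, so m(4) = 9.
  α_5 = 8: Horner steps 10 → 2 → 1, so m(8) = 1.
Codeword c = [9, 5, 6, 9, 1] ∈ F_11^5.


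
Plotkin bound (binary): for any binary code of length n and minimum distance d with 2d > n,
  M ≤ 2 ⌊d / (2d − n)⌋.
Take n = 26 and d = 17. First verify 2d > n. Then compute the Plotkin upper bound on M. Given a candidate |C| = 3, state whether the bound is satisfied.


Plotkin bound M ≤ 4; given |C| = 3 ≤ bound (satisfied).

Check applicability: 2d = 34, n = 26.
2d − n = 8 > 0, so Plotkin applies.
Compute d/(2d−n) = 17/8 ≈ 2.1250.
⌊d/(2d−n)⌋ = 2.
Plotkin bound: M ≤ 2·2 = 4.
Given |C| = 3, check: satisfied.
This |C| is below the Plotkin bound.


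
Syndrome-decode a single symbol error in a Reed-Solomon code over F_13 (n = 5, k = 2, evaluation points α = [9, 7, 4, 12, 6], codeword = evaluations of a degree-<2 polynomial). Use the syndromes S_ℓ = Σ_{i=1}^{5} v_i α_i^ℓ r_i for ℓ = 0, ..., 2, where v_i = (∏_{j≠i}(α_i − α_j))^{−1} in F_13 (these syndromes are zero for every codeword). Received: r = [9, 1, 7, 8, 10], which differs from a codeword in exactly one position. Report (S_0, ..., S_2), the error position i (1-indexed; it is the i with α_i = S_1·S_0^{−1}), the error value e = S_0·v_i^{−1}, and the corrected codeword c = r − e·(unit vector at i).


S = (3, 12, 9), error at position 3, error magnitude e = 5, c = [9, 1, 2, 8, 10].

Step 1: column multipliers v_i = (∏_{j≠i}(α_i − α_j))^{−1} mod 13.
  i = 1 (α = 9): (9−7)(9−4)(9−12)(9−6) = 2·5·(−3)·3 = −90 ≡ 1, so v_1 = 1^{−1} = 1 (mod 13).
  i = 2 (α = 7): (7−9)(7−4)(7−12)(7−6) = (−2)·3·(−5)·1 = 30 ≡ 4, so v_2 = 4^{−1} = 10 (mod 13).
  i = 3 (α = 4): (4−9)(4−7)(4−12)(4−6) = (−5)·(−3)·(−8)·(−2) = 240 ≡ 6, so v_3 = 6^{−1} = 11 (mod 13).
  i = 4 (α = 12): (12−9)(12−7)(12−4)(12−6) = 3·5·8·6 = 720 ≡ 5, so v_4 = 5^{−1} = 8 (mod 13).
  i = 5 (α = 6): (6−9)(6−7)(6−4)(6−12) = (−3)·(−1)·2·(−6) = −36 ≡ 3, so v_5 = 3^{−1} = 9 (mod 13).
  v = [1, 10, 11, 8, 9].
Step 2: syndromes of r = [9, 1, 7, 8, 10] (all sums mod 13).
  S_0 = Σ v_i r_i = 1·9 + 10·1 + 11·7 + 8·8 + 9·10 = 250 ≡ 3.
  S_1 = Σ v_i α_i r_i = 1·9·9 + 10·7·1 + 11·4·7 + 8·12·8 + 9·6·10 = 1767 ≡ 12.
  α_i^2 mod 13 = [3, 10, 3, 1, 10].
  S_2 = Σ v_i α_i^2 r_i = 1·3·9 + 10·10·1 + 11·3·7 + 8·1·8 + 9·10·10 = 1322 ≡ 9.
  S = (3, 12, 9) ≠ 0, so r is not a codeword (an error is present).
Step 3: locate the error. For a single error e at position i, S_ℓ = v_i·e·α_i^ℓ, so α_err = S_1/S_0.
  S_0^{−1} = 3^{−1} = 9 (mod 13), so α_err = 12·9 = 108 ≡ 4 = α_3. Error position i = 3.
  Consistency check: S_2/S_1 = 9·12 = 108 ≡ 4 = α_err ✓ (single-error assumption holds).
Step 4: error magnitude e = S_0/v_3 = S_0·∏_{j≠3}(α_3 − α_j) = 3·6 = 18 ≡ 5 (mod 13).
Step 5: correct position 3: c_3 = r_3 − e = 7 − 5 ≡ 2 (mod 13). Hence c = [9, 1, 2, 8, 10].
  Check: interpolating c through the α_i gives m(x) = 12 + 4·x (degree < 2) with m(α_i) = c_i for every i, so c is indeed a codeword.


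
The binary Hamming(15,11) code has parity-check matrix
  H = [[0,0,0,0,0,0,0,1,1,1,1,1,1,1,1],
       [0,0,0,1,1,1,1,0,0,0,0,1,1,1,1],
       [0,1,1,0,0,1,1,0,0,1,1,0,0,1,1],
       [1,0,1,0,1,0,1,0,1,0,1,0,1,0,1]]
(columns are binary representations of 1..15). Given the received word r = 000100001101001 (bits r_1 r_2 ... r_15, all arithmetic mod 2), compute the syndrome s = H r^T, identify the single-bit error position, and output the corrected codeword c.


s = (0, 1, 0, 0)^T, error position = 4, corrected codeword c = 000000001101001

Compute s = H r^T mod 2 one row at a time:
  s_1 = 0 + 1 + 1 + 0 + 1 + 0 + 0 + 1 = 4 ≡ 0 (mod 2).
  s_2 = 1 + 0 + 0 + 0 + 1 + 0 + 0 + 1 = 3 ≡ 1 (mod 2).
  s_3 = 0 + 0 + 0 + 0 + 1 + 0 + 0 + 1 = 2 ≡ 0 (mod 2).
  s_4 = 0 + 0 + 0 + 0 + 1 + 0 + 0 + 1 = 2 ≡ 0 (mod 2).
s = (0, 1, 0, 0)^T — this equals column 4 of H (binary 0100), so error is at position 4.
Correct: flip bit 4 of r = 000100001101001 to get c = 000000001101001.


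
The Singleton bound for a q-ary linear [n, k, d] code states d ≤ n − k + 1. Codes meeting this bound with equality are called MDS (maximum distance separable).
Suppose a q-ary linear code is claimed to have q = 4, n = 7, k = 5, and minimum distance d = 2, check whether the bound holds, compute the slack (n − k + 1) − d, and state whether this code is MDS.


Singleton RHS = n − k + 1 = 3, slack = 1, bound satisfied, not MDS.

Singleton bound: d ≤ n − k + 1.
Here n = 7, k = 5, so n − k + 1 = 3.
Given d = 2, check d ≤ 3: YES.
Slack = (n − k + 1) − d = 1.
The code is NOT MDS (slack = 1 > 0).
Description: the claimed parameters are [7, 5, 2]_4; such a code would be non-MDS.


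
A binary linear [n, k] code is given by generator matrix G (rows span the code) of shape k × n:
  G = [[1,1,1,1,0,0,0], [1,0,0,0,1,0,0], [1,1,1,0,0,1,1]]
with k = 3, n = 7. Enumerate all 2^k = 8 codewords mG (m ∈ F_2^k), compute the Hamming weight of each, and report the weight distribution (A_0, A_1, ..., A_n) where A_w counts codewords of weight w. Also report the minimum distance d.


Weight distribution: A_0 = 1, A_2 = 1, A_3 = 1, A_4 = 2, A_5 = 3. Minimum distance d = 2.

Enumerate all 2^3 = 8 messages m ∈ F_2^3.
For each, compute codeword c = mG in F_2^7, then tally its weight.
  m = 000 → c = 0000000, weight = 0.
  m = 100 → c = 1111000, weight = 4.
  m = 010 → c = 1000100, weight = 2.
  m = 110 → c = 0111100, weight = 4.
  m = 001 → c = 1110011, weight = 5.
  m = 101 → c = 0001011, weight = 3.
  m = 011 → c = 0110111, weight = 5.
  m = 111 → c = 1001111, weight = 5.
Tally weights:
  weight 0: 1 codewords.
  weight 2: 1 codewords.
  weight 3: 1 codewords.
  weight 4: 2 codewords.
  weight 5: 3 codewords.
Minimum distance d = smallest w > 0 with A_w > 0 = 2.
Sanity: Σ A_w = 8 = 2^3 = 8 ✓.


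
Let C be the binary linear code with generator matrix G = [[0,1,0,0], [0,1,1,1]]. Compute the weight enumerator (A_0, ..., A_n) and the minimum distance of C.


Weight distribution: A_0 = 1, A_1 = 1, A_2 = 1, A_3 = 1. Minimum distance d = 1.

Enumerate all 2^2 = 4 messages m ∈ F_2^2.
For each, compute codeword c = mG in F_2^4, then tally its weight.
  m = 00 → c = 0000, weight = 0.
  m = 10 → c = 0100, weight = 1.
  m = 01 → c = 0111, weight = 3.
  m = 11 → c = 0011, weight = 2.
Tally weights:
  weight 0: 1 codewords.
  weight 1: 1 codewords.
  weight 2: 1 codewords.
  weight 3: 1 codewords.
Minimum distance d = smallest w > 0 with A_w > 0 = 1.
Sanity: Σ A_w = 4 = 2^2 = 4 ✓.


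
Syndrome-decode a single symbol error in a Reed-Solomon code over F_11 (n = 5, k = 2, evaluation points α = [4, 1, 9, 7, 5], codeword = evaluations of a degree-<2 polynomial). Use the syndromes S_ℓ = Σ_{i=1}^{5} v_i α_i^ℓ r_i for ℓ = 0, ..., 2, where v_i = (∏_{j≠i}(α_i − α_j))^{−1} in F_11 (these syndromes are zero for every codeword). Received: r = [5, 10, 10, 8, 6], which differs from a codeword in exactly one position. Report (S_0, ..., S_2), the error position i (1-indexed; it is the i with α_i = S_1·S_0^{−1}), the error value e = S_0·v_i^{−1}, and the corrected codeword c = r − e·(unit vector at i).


S = (2, 2, 2), error at position 2, error magnitude e = 8, c = [5, 2, 10, 8, 6].

Step 1: column multipliers v_i = (∏_{j≠i}(α_i − α_j))^{−1} mod 11.
  i = 1 (α = 4): (4−1)(4−9)(4−7)(4−5) = 3·(−5)·(−3)·(−1) = −45 ≡ 10, so v_1 = 10^{−1} = 10 (mod 11).
  i = 2 (α = 1): (1−4)(1−9)(1−7)(1−5) = (−3)·(−8)·(−6)·(−4) = 576 ≡ 4, so v_2 = 4^{−1} = 3 (mod 11).
  i = 3 (α = 9): (9−4)(9−1)(9−7)(9−5) = 5·8·2·4 = 320 ≡ 1, so v_3 = 1^{−1} = 1 (mod 11).
  i = 4 (α = 7): (7−4)(7−1)(7−9)(7−5) = 3·6·(−2)·2 = −72 ≡ 5, so v_4 = 5^{−1} = 9 (mod 11).
  i = 5 (α = 5): (5−4)(5−1)(5−9)(5−7) = 1·4·(−4)·(−2) = 32 ≡ 10, so v_5 = 10^{−1} = 10 (mod 11).
  v = [10, 3, 1, 9, 10].
Step 2: syndromes of r = [5, 10, 10, 8, 6] (all sums mod 11).
  S_0 = Σ v_i r_i = 10·5 + 3·10 + 1·10 + 9·8 + 10·6 = 222 ≡ 2.
  S_1 = Σ v_i α_i r_i = 10·4·5 + 3·1·10 + 1·9·10 + 9·7·8 + 10·5·6 = 1124 ≡ 2.
  α_i^2 mod 11 = [5, 1, 4, 5, 3].
  S_2 = Σ v_i α_i^2 r_i = 10·5·5 + 3·1·10 + 1·4·10 + 9·5·8 + 10·3·6 = 860 ≡ 2.
  S = (2, 2, 2) ≠ 0, so r is not a codeword (an error is present).
Step 3: locate the error. For a single error e at position i, S_ℓ = v_i·e·α_i^ℓ, so α_err = S_1/S_0.
  S_0^{−1} = 2^{−1} = 6 (mod 11), so α_err = 2·6 = 12 ≡ 1 = α_2. Error position i = 2.
  Consistency check: S_2/S_1 = 2·6 = 12 ≡ 1 = α_err ✓ (single-error assumption holds).
Step 4: error magnitude e = S_0/v_2 = S_0·∏_{j≠2}(α_2 − α_j) = 2·4 = 8 ≡ 8 (mod 11).
Step 5: correct position 2: c_2 = r_2 − e = 10 − 8 ≡ 2 (mod 11). Hence c = [5, 2, 10, 8, 6].
  Check: interpolating c through the α_i gives m(x) = 1 + 1·x (degree < 2) with m(α_i) = c_i for every i, so c is indeed a codeword.


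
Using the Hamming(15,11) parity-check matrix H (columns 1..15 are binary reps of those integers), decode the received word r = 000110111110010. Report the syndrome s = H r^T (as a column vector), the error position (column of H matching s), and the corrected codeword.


s = (1, 0, 0, 0)^T, error position = 8, corrected codeword c = 000110101110010

Compute s = H r^T mod 2 one row at a time:
  s_1 = 1 + 1 + 1 + 1 + 0 + 0 + 1 + 0 = 5 ≡ 1 (mod 2).
  s_2 = 1 + 1 + 0 + 1 + 0 + 0 + 1 + 0 = 4 ≡ 0 (mod 2).
  s_3 = 0 + 0 + 0 + 1 + 1 + 1 + 1 + 0 = 4 ≡ 0 (mod 2).
  s_4 = 0 + 0 + 1 + 1 + 1 + 1 + 0 + 0 = 4 ≡ 0 (mod 2).
s = (1, 0, 0, 0)^T — this equals column 8 of H (binary 1000), so error is at position 8.
Correct: flip bit 8 of r = 000110111110010 to get c = 000110101110010.


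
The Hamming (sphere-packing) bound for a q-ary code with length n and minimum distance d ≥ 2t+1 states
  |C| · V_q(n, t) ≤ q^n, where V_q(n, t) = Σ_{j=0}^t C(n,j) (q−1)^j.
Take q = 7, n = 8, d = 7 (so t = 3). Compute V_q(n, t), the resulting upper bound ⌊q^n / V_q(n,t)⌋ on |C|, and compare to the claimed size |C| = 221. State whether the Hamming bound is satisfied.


V_q(n, t) = 13153, q^n = 5764801, Hamming bound = 438, |C| = 221 ≤ bound (satisfied).

Step 1: Compute V_q(n, t) = Σ_{j=0}^3 C(n, j) (q−1)^j.
  j = 0: C(8,0)·(6)^0 = 1·1 = 1.
  j = 1: C(8,1)·(6)^1 = 8·6 = 48.
  j = 2: C(8,2)·(6)^2 = 28·36 = 1008.
  j = 3: C(8,3)·(6)^3 = 56·216 = 12096.
  V_q(n, t) = 1 + 48 + 1008 + 12096 = 13153.
Step 2: q^n = 7^8 = 5764801.
Step 3: Hamming bound ⌊q^n / V_q(n,t)⌋ = ⌊5764801/13153⌋ = 438.
Step 4: Compare |C| = 221 to 438: satisfied.
The claimed |C| lies below the Hamming bound.


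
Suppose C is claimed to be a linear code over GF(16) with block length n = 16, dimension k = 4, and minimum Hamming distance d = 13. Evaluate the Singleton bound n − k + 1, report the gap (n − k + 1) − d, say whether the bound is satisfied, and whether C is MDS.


Singleton RHS = n − k + 1 = 13, slack = 0, bound satisfied, MDS.

Singleton bound: d ≤ n − k + 1.
Here n = 16, k = 4, so n − k + 1 = 13.
Given d = 13, check d ≤ 13: YES.
Slack = (n − k + 1) − d = 0.
The code is MDS (slack = 0).
Description: the claimed parameters are [16, 4, 13]_16; such a code would be MDS (meets Singleton bound).


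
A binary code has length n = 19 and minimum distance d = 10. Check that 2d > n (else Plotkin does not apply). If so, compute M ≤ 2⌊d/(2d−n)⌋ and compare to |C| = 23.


Plotkin bound M ≤ 20; given |C| = 23 > bound (violated).

Check applicability: 2d = 20, n = 19.
2d − n = 1 > 0, so Plotkin applies.
Compute d/(2d−n) = 10/1 ≈ 10.0000.
⌊d/(2d−n)⌋ = 10.
Plotkin bound: M ≤ 2·10 = 20.
Given |C| = 23, check: VIOLATED.
This |C| is above the Plotkin bound, so no binary code with n = 19, d = 10 and 23 codewords exists.


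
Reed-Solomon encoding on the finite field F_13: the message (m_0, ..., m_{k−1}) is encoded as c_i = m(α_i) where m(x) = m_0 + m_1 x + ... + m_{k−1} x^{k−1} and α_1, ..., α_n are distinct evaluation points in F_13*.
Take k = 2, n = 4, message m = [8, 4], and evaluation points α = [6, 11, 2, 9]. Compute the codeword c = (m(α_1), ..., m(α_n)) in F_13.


c = [6, 0, 3, 5]

Message polynomial: m(x) = 8 + 4·x (mod 13).
For each evaluation point α_i, compute m(α_i) mod 13:
  α_1 = 6: Horner steps 4 → 6, so m(6) = 6.
  α_2 = 11: Horner steps 4 → 0, so m(11) = 0.
  α_3 = 2: Horner steps 4 → 3, so m(2) = 3.
  α_4 = 9: Horner steps 4 → 5, so m(9) = 5.
Codeword c = [6, 0, 3, 5] ∈ F_13^4.


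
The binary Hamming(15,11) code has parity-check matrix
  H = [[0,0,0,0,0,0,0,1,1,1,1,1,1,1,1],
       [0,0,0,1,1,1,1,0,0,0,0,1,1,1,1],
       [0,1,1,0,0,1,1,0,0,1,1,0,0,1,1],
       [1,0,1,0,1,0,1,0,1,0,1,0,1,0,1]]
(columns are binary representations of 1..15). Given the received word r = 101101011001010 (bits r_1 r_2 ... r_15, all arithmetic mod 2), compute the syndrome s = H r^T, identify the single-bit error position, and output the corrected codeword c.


s = (0, 0, 1, 1)^T, error position = 3, corrected codeword c = 100101011001010

Compute s = H r^T mod 2 one row at a time:
  s_1 = 1 + 1 + 0 + 0 + 1 + 0 + 1 + 0 = 4 ≡ 0 (mod 2).
  s_2 = 1 + 0 + 1 + 0 + 1 + 0 + 1 + 0 = 4 ≡ 0 (mod 2).
  s_3 = 0 + 1 + 1 + 0 + 0 + 0 + 1 + 0 = 3 ≡ 1 (mod 2).
  s_4 = 1 + 1 + 0 + 0 + 1 + 0 + 0 + 0 = 3 ≡ 1 (mod 2).
s = (0, 0, 1, 1)^T — this equals column 3 of H (binary 0011), so error is at position 3.
Correct: flip bit 3 of r = 101101011001010 to get c = 100101011001010.


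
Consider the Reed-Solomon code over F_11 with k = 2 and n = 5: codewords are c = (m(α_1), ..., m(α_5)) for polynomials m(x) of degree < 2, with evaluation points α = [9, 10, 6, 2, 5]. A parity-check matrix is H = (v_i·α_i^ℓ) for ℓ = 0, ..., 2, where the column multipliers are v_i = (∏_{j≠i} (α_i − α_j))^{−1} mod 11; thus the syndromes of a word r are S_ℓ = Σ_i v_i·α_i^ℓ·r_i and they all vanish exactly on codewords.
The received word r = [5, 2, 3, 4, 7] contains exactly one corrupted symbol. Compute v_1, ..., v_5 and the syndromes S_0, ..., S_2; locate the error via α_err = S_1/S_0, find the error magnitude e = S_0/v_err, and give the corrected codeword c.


S = (2, 10, 6), error at position 5, error magnitude e = 1, c = [5, 2, 3, 4, 6].

Step 1: column multipliers v_i = (∏_{j≠i}(α_i − α_j))^{−1} mod 11.
  i = 1 (α = 9): (9−10)(9−6)(9−2)(9−5) = (−1)·3·7·4 = −84 ≡ 4, so v_1 = 4^{−1} = 3 (mod 11).
  i = 2 (α = 10): (10−9)(10−6)(10−2)(10−5) = 1·4·8·5 = 160 ≡ 6, so v_2 = 6^{−1} = 2 (mod 11).
  i = 3 (α = 6): (6−9)(6−10)(6−2)(6−5) = (−3)·(−4)·4·1 = 48 ≡ 4, so v_3 = 4^{−1} = 3 (mod 11).
  i = 4 (α = 2): (2−9)(2−10)(2−6)(2−5) = (−7)·(−8)·(−4)·(−3) = 672 ≡ 1, so v_4 = 1^{−1} = 1 (mod 11).
  i = 5 (α = 5): (5−9)(5−10)(5−6)(5−2) = (−4)·(−5)·(−1)·3 = −60 ≡ 6, so v_5 = 6^{−1} = 2 (mod 11).
  v = [3, 2, 3, 1, 2].
Step 2: syndromes of r = [5, 2, 3, 4, 7] (all sums mod 11).
  S_0 = Σ v_i r_i = 3·5 + 2·2 + 3·3 + 1·4 + 2·7 = 46 ≡ 2.
  S_1 = Σ v_i α_i r_i = 3·9·5 + 2·10·2 + 3·6·3 + 1·2·4 + 2·5·7 = 307 ≡ 10.
  α_i^2 mod 11 = [4, 1, 3, 4, 3].
  S_2 = Σ v_i α_i^2 r_i = 3·4·5 + 2·1·2 + 3·3·3 + 1·4·4 + 2·3·7 = 149 ≡ 6.
  S = (2, 10, 6) ≠ 0, so r is not a codeword (an error is present).
Step 3: locate the error. For a single error e at position i, S_ℓ = v_i·e·α_i^ℓ, so α_err = S_1/S_0.
  S_0^{−1} = 2^{−1} = 6 (mod 11), so α_err = 10·6 = 60 ≡ 5 = α_5. Error position i = 5.
  Consistency check: S_2/S_1 = 6·10 = 60 ≡ 5 = α_err ✓ (single-error assumption holds).
Step 4: error magnitude e = S_0/v_5 = S_0·∏_{j≠5}(α_5 − α_j) = 2·6 = 12 ≡ 1 (mod 11).
Step 5: correct position 5: c_5 = r_5 − e = 7 − 1 ≡ 6 (mod 11). Hence c = [5, 2, 3, 4, 6].
  Check: interpolating c through the α_i gives m(x) = 10 + 8·x (degree < 2) with m(α_i) = c_i for every i, so c is indeed a codeword.


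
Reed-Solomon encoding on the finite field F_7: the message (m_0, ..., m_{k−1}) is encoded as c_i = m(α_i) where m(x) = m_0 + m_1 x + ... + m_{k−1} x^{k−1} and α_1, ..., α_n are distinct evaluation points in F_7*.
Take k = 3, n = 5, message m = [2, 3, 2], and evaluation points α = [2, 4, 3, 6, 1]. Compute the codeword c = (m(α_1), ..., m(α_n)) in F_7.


c = [2, 4, 1, 1, 0]

Message polynomial: m(x) = 2 + 3·x + 2·x^2 (mod 7).
For each evaluation point α_i, compute m(α_i) mod 7:
  α_1 = 2: Horner steps 2 → 0 → 2, so m(2) = 2.
  α_2 = 4: Horner steps 2 → 4 → 4, so m(4) = 4.
  α_3 = 3: Horner steps 2 → 2 → 1, so m(3) = 1.
  α_4 = 6: Horner steps 2 → 1 → 1, so m(6) = 1.
  α_5 = 1: Horner steps 2 → 5 → 0, so m(1) = 0.
Codeword c = [2, 4, 1, 1, 0] ∈ F_7^5.


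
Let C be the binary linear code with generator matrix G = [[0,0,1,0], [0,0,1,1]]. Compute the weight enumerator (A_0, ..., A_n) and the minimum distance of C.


Weight distribution: A_0 = 1, A_1 = 2, A_2 = 1. Minimum distance d = 1.

Enumerate all 2^2 = 4 messages m ∈ F_2^2.
For each, compute codeword c = mG in F_2^4, then tally its weight.
  m = 00 → c = 0000, weight = 0.
  m = 10 → c = 0010, weight = 1.
  m = 01 → c = 0011, weight = 2.
  m = 11 → c = 0001, weight = 1.
Tally weights:
  weight 0: 1 codewords.
  weight 1: 2 codewords.
  weight 2: 1 codewords.
Minimum distance d = smallest w > 0 with A_w > 0 = 1.
Sanity: Σ A_w = 4 = 2^2 = 4 ✓.


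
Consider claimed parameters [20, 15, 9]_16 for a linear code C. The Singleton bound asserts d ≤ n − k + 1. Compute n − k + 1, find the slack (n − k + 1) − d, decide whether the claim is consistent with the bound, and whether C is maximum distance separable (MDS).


Singleton RHS = n − k + 1 = 6, slack = -3, bound violated (no such code; not MDS).

Singleton bound: d ≤ n − k + 1.
Here n = 20, k = 15, so n − k + 1 = 6.
Given d = 9, check d ≤ 6: NO.
Slack = (n − k + 1) − d = -3.
The slack is negative: d = 9 exceeds n − k + 1 = 6 by 3, so the Singleton bound is violated and no linear [20, 15, 9]_16 code can exist. In particular it is not MDS (MDS requires d = n − k + 1 exactly).
Description: the claimed parameters are [20, 15, 9]_16; such a code would be impossible (violates the Singleton bound).


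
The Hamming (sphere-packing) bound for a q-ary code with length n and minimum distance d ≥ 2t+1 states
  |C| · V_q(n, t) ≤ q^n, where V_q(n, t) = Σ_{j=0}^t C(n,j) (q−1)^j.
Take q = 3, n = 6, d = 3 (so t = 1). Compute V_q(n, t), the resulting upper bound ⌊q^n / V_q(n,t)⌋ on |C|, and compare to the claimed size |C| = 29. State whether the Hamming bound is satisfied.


V_q(n, t) = 13, q^n = 729, Hamming bound = 56, |C| = 29 ≤ bound (satisfied).

Step 1: Compute V_q(n, t) = Σ_{j=0}^1 C(n, j) (q−1)^j.
  j = 0: C(6,0)·(2)^0 = 1·1 = 1.
  j = 1: C(6,1)·(2)^1 = 6·2 = 12.
  V_q(n, t) = 1 + 12 = 13.
Step 2: q^n = 3^6 = 729.
Step 3: Hamming bound ⌊q^n / V_q(n,t)⌋ = ⌊729/13⌋ = 56.
Step 4: Compare |C| = 29 to 56: satisfied.
The claimed |C| lies below the Hamming bound.


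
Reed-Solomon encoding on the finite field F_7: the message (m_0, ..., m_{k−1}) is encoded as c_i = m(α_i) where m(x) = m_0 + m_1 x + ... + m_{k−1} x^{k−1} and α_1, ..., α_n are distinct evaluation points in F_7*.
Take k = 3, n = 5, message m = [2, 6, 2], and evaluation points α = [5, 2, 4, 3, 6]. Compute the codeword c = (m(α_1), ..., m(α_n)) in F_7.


c = [5, 1, 2, 3, 5]

Message polynomial: m(x) = 2 + 6·x + 2·x^2 (mod 7).
For each evaluation point α_i, compute m(α_i) mod 7:
  α_1 = 5: Horner steps 2 → 2 → 5, so m(5) = 5.
  α_2 = 2: Horner steps 2 → 3 → 1, so m(2) = 1.
  α_3 = 4: Horner steps 2 → 0 → 2, so m(4) = 2.
  α_4 = 3: Horner steps 2 → 5 → 3, so m(3) = 3.
  α_5 = 6: Horner steps 2 → 4 → 5, so m(6) = 5.
Codeword c = [5, 1, 2, 3, 5] ∈ F_7^5.


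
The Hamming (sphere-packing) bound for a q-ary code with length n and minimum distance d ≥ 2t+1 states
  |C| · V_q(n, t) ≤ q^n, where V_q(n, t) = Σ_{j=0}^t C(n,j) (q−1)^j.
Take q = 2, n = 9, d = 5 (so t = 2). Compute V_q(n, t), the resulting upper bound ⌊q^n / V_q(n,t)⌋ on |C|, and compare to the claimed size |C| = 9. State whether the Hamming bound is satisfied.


V_q(n, t) = 46, q^n = 512, Hamming bound = 11, |C| = 9 ≤ bound (satisfied).

Step 1: Compute V_q(n, t) = Σ_{j=0}^2 C(n, j) (q−1)^j.
  j = 0: C(9,0)·(1)^0 = 1·1 = 1.
  j = 1: C(9,1)·(1)^1 = 9·1 = 9.
  j = 2: C(9,2)·(1)^2 = 36·1 = 36.
  V_q(n, t) = 1 + 9 + 36 = 46.
Step 2: q^n = 2^9 = 512.
Step 3: Hamming bound ⌊q^n / V_q(n,t)⌋ = ⌊512/46⌋ = 11.
Step 4: Compare |C| = 9 to 11: satisfied.
The claimed |C| lies below the Hamming bound.


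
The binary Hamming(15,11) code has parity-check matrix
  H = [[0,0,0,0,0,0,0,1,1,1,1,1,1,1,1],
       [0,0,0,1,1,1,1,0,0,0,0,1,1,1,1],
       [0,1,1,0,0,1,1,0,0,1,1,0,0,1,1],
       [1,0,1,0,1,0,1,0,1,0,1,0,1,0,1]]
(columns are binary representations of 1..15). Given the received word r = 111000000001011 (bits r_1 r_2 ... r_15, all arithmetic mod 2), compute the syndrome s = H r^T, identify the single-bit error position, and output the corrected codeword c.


s = (1, 1, 0, 1)^T, error position = 13, corrected codeword c = 111000000001111

Compute s = H r^T mod 2 one row at a time:
  s_1 = 0 + 0 + 0 + 0 + 1 + 0 + 1 + 1 = 3 ≡ 1 (mod 2).
  s_2 = 0 + 0 + 0 + 0 + 1 + 0 + 1 + 1 = 3 ≡ 1 (mod 2).
  s_3 = 1 + 1 + 0 + 0 + 0 + 0 + 1 + 1 = 4 ≡ 0 (mod 2).
  s_4 = 1 + 1 + 0 + 0 + 0 + 0 + 0 + 1 = 3 ≡ 1 (mod 2).
s = (1, 1, 0, 1)^T — this equals column 13 of H (binary 1101), so error is at position 13.
Correct: flip bit 13 of r = 111000000001011 to get c = 111000000001111.


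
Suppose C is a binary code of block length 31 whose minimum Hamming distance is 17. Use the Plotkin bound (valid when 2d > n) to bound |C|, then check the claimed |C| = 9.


Plotkin bound M ≤ 10; given |C| = 9 ≤ bound (satisfied).

Check applicability: 2d = 34, n = 31.
2d − n = 3 > 0, so Plotkin applies.
Compute d/(2d−n) = 17/3 ≈ 5.6667.
⌊d/(2d−n)⌋ = 5.
Plotkin bound: M ≤ 2·5 = 10.
Given |C| = 9, check: satisfied.
This |C| is below the Plotkin bound.


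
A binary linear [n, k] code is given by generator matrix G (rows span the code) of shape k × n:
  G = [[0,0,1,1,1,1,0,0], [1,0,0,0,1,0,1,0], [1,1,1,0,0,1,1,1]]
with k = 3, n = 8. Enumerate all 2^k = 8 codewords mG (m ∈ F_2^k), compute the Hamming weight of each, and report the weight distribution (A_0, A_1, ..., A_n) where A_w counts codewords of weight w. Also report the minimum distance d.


Weight distribution: A_0 = 1, A_3 = 2, A_4 = 1, A_5 = 2, A_6 = 2. Minimum distance d = 3.

Enumerate all 2^3 = 8 messages m ∈ F_2^3.
For each, compute codeword c = mG in F_2^8, then tally its weight.
  m = 000 → c = 00000000, weight = 0.
  m = 100 → c = 00111100, weight = 4.
  m = 010 → c = 10001010, weight = 3.
  m = 110 → c = 10110110, weight = 5.
  m = 001 → c = 11100111, weight = 6.
  m = 101 → c = 11011011, weight = 6.
  m = 011 → c = 01101101, weight = 5.
  m = 111 → c = 01010001, weight = 3.
Tally weights:
  weight 0: 1 codewords.
  weight 3: 2 codewords.
  weight 4: 1 codewords.
  weight 5: 2 codewords.
  weight 6: 2 codewords.
Minimum distance d = smallest w > 0 with A_w > 0 = 3.
Sanity: Σ A_w = 8 = 2^3 = 8 ✓.


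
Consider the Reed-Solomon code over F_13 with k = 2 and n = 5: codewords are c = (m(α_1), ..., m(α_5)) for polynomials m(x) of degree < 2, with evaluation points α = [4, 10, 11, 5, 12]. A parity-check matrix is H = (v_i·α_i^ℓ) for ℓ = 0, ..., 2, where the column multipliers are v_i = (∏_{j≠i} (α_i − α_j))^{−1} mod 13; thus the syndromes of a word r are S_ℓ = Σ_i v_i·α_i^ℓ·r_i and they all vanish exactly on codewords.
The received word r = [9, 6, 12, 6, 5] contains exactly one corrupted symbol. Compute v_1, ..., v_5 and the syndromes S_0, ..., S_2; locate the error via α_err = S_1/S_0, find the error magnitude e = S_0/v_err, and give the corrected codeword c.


S = (11, 3, 2), error at position 4, error magnitude e = 4, c = [9, 6, 12, 2, 5].

Step 1: column multipliers v_i = (∏_{j≠i}(α_i − α_j))^{−1} mod 13.
  i = 1 (α = 4): (4−10)(4−11)(4−5)(4−12) = (−6)·(−7)·(−1)·(−8) = 336 ≡ 11, so v_1 = 11^{−1} = 6 (mod 13).
  i = 2 (α = 10): (10−4)(10−11)(10−5)(10−12) = 6·(−1)·5·(−2) = 60 ≡ 8, so v_2 = 8^{−1} = 5 (mod 13).
  i = 3 (α = 11): (11−4)(11−10)(11−5)(11−12) = 7·1·6·(−1) = −42 ≡ 10, so v_3 = 10^{−1} = 4 (mod 13).
  i = 4 (α = 5): (5−4)(5−10)(5−11)(5−12) = 1·(−5)·(−6)·(−7) = −210 ≡ 11, so v_4 = 11^{−1} = 6 (mod 13).
  i = 5 (α = 12): (12−4)(12−10)(12−11)(12−5) = 8·2·1·7 = 112 ≡ 8, so v_5 = 8^{−1} = 5 (mod 13).
  v = [6, 5, 4, 6, 5].
Step 2: syndromes of r = [9, 6, 12, 6, 5] (all sums mod 13).
  S_0 = Σ v_i r_i = 6·9 + 5·6 + 4·12 + 6·6 + 5·5 = 193 ≡ 11.
  S_1 = Σ v_i α_i r_i = 6·4·9 + 5·10·6 + 4·11·12 + 6·5·6 + 5·12·5 = 1524 ≡ 3.
  α_i^2 mod 13 = [3, 9, 4, 12, 1].
  S_2 = Σ v_i α_i^2 r_i = 6·3·9 + 5·9·6 + 4·4·12 + 6·12·6 + 5·1·5 = 1081 ≡ 2.
  S = (11, 3, 2) ≠ 0, so r is not a codeword (an error is present).
Step 3: locate the error. For a single error e at position i, S_ℓ = v_i·e·α_i^ℓ, so α_err = S_1/S_0.
  S_0^{−1} = 11^{−1} = 6 (mod 13), so α_err = 3·6 = 18 ≡ 5 = α_4. Error position i = 4.
  Consistency check: S_2/S_1 = 2·9 = 18 ≡ 5 = α_err ✓ (single-error assumption holds).
Step 4: error magnitude e = S_0/v_4 = S_0·∏_{j≠4}(α_4 − α_j) = 11·11 = 121 ≡ 4 (mod 13).
Step 5: correct position 4: c_4 = r_4 − e = 6 − 4 ≡ 2 (mod 13). Hence c = [9, 6, 12, 2, 5].
  Check: interpolating c through the α_i gives m(x) = 11 + 6·x (degree < 2) with m(α_i) = c_i for every i, so c is indeed a codeword.
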